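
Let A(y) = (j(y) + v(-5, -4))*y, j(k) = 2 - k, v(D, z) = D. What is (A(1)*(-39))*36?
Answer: 5616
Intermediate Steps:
A(y) = y*(-3 - y) (A(y) = ((2 - y) - 5)*y = (-3 - y)*y = y*(-3 - y))
(A(1)*(-39))*36 = (-1*1*(3 + 1)*(-39))*36 = (-1*1*4*(-39))*36 = -4*(-39)*36 = 156*36 = 5616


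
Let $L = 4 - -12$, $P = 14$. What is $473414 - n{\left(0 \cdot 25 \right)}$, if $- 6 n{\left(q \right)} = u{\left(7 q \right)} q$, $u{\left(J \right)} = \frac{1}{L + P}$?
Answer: $473414$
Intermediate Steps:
$L = 16$ ($L = 4 + 12 = 16$)
$u{\left(J \right)} = \frac{1}{30}$ ($u{\left(J \right)} = \frac{1}{16 + 14} = \frac{1}{30}$)
$n{\left(q \right)} = - \frac{q}{180}$ ($n{\left(q \right)} = - \frac{\frac{1}{30} q}{6} = - \frac{q}{180}$)
$473414 - n{\left(0 \cdot 25 \right)} = 473414 - - \frac{0 \cdot 25}{180} = 473414 - \left(- \frac{1}{180}\right) 0 = 473414 - 0 = 473414 + 0 = 473414$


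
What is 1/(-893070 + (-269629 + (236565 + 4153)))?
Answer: -1/921981 ≈ -1.0846e-6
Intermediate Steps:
1/(-893070 + (-269629 + (236565 + 4153))) = 1/(-893070 + (-269629 + 240718)) = 1/(-893070 - 28911) = 1/(-921981) = -1/921981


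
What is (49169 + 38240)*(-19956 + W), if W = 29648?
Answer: 847168028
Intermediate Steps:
(49169 + 38240)*(-19956 + W) = (49169 + 38240)*(-19956 + 29648) = 87409*9692 = 847168028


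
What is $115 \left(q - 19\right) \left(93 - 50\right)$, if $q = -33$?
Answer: $-257140$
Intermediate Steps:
$115 \left(q - 19\right) \left(93 - 50\right) = 115 \left(-33 - 19\right) \left(93 - 50\right) = 115 \left(\left(-52\right) 43\right) = 115 \left(-2236\right) = -257140$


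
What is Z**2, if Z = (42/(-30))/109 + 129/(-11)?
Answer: 4953625924/35940025 ≈ 137.83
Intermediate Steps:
Z = -70382/5995 (Z = (42*(-1/30))*(1/109) + 129*(-1/11) = -7/5*1/109 - 129/11 = -7/545 - 129/11 = -70382/5995 ≈ -11.740)
Z**2 = (-70382/5995)**2 = 4953625924/35940025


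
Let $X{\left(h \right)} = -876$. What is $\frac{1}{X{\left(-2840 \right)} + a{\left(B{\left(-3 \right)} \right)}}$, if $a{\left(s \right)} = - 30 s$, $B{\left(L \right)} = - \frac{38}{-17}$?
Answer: $- \frac{17}{16032} \approx -0.0010604$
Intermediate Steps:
$B{\left(L \right)} = \frac{38}{17}$ ($B{\left(L \right)} = \left(-38\right) \left(- \frac{1}{17}\right) = \frac{38}{17}$)
$\frac{1}{X{\left(-2840 \right)} + a{\left(B{\left(-3 \right)} \right)}} = \frac{1}{-876 - \frac{1140}{17}} = \frac{1}{- \frac{16032}{17}} = - \frac{17}{16032}$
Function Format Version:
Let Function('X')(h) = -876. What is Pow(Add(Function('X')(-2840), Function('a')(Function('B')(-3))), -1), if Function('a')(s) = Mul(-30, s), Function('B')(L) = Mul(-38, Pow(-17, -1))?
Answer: Rational(-17, 16032) ≈ -0.0010604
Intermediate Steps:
Function('B')(L) = Rational(38, 17) (Function('B')(L) = Mul(-38, Rational(-1, 17)) = Rational(38, 17))
Pow(Add(Function('X')(-2840), Function('a')(Function('B')(-3))), -1) = Pow(Add(-876, Mul(-30, Rational(38, 17))), -1) = Pow(Add(-876, Rational(-1140, 17)), -1) = Pow(Rational(-16032, 17), -1) = Rational(-17, 16032)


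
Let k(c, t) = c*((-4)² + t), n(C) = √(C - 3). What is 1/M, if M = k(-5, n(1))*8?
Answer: I/(40*(√2 - 16*I)) ≈ -0.0015504 + 0.00013704*I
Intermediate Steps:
n(C) = √(-3 + C)
k(c, t) = c*(16 + t)
M = -640 - 40*I*√2 (M = -5*(16 + √(-3 + 1))*8 = -5*(16 + √(-2))*8 = -5*(16 + I*√2)*8 = (-80 - 5*I*√2)*8 = -640 - 40*I*√2 ≈ -640.0 - 56.569*I)
1/M = 1/(-640 - 40*I*√2)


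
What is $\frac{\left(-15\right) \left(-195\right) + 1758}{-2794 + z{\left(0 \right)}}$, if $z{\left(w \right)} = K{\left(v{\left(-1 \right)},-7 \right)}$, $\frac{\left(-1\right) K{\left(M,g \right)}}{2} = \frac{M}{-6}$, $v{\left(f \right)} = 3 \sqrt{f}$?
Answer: $- \frac{13084302}{7806437} - \frac{4683 i}{7806437} \approx -1.6761 - 0.00059989 i$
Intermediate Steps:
$K{\left(M,g \right)} = \frac{M}{3}$ ($K{\left(M,g \right)} = - 2 \frac{M}{-6} = - 2 M \left(- \frac{1}{6}\right) = - 2 \left(- \frac{M}{6}\right) = \frac{M}{3}$)
$z{\left(w \right)} = i$ ($z{\left(w \right)} = \frac{3 \sqrt{-1}}{3} = \frac{3 i}{3} = i$)
$\frac{\left(-15\right) \left(-195\right) + 1758}{-2794 + z{\left(0 \right)}} = \frac{\left(-15\right) \left(-195\right) + 1758}{-2794 + i} = \left(2925 + 1758\right) \frac{-2794 - i}{7806437} = 4683 \frac{-2794 - i}{7806437} = \frac{4683 \left(-2794 - i\right)}{7806437}$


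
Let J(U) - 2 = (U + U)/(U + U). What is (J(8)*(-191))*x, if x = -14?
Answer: 8022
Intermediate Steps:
J(U) = 3 (J(U) = 2 + (U + U)/(U + U) = 2 + (2*U)/((2*U)) = 2 + (2*U)*(1/(2*U)) = 2 + 1 = 3)
(J(8)*(-191))*x = (3*(-191))*(-14) = -573*(-14) = 8022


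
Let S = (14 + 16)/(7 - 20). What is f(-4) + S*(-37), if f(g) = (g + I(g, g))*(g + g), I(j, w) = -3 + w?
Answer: 2254/13 ≈ 173.38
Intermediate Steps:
f(g) = 2*g*(-3 + 2*g) (f(g) = (g + (-3 + g))*(g + g) = (-3 + 2*g)*(2*g) = 2*g*(-3 + 2*g))
S = -30/13 (S = 30/(-13) = 30*(-1/13) = -30/13 ≈ -2.3077)
f(-4) + S*(-37) = 2*(-4)*(-3 + 2*(-4)) - 30/13*(-37) = 2*(-4)*(-3 - 8) + 1110/13 = 2*(-4)*(-11) + 1110/13 = 88 + 1110/13 = 2254/13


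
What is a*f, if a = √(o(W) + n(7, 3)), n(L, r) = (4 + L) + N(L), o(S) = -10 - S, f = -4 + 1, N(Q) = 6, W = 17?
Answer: -3*I*√10 ≈ -9.4868*I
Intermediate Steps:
f = -3
n(L, r) = 10 + L (n(L, r) = (4 + L) + 6 = 10 + L)
a = I*√10 (a = √((-10 - 1*17) + (10 + 7)) = √((-10 - 17) + 17) = √(-27 + 17) = √(-10) = I*√10 ≈ 3.1623*I)
a*f = (I*√10)*(-3) = -3*I*√10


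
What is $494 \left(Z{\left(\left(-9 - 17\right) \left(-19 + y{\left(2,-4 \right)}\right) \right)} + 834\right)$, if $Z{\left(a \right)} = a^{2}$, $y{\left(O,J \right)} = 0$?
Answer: $120965780$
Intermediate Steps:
$494 \left(Z{\left(\left(-9 - 17\right) \left(-19 + y{\left(2,-4 \right)}\right) \right)} + 834\right) = 494 \left(\left(\left(-9 - 17\right) \left(-19 + 0\right)\right)^{2} + 834\right) = 494 \left(\left(\left(-26\right) \left(-19\right)\right)^{2} + 834\right) = 494 \left(494^{2} + 834\right) = 494 \left(244036 + 834\right) = 494 \cdot 244870 = 120965780$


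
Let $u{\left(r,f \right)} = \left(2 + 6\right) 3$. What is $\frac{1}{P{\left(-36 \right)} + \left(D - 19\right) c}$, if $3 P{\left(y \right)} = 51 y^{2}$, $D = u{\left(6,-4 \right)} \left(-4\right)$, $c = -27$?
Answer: $\frac{1}{25137} \approx 3.9782 \cdot 10^{-5}$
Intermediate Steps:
$u{\left(r,f \right)} = 24$ ($u{\left(r,f \right)} = 8 \cdot 3 = 24$)
$D = -96$ ($D = 24 \left(-4\right) = -96$)
$P{\left(y \right)} = 17 y^{2}$ ($P{\left(y \right)} = \frac{51 y^{2}}{3} = 17 y^{2}$)
$\frac{1}{P{\left(-36 \right)} + \left(D - 19\right) c} = \frac{1}{17 \left(-36\right)^{2} + \left(-96 - 19\right) \left(-27\right)} = \frac{1}{17 \cdot 1296 - -3105} = \frac{1}{22032 + 3105} = \frac{1}{25137}$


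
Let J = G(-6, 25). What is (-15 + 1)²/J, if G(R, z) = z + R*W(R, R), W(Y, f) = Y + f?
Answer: 196/97 ≈ 2.0206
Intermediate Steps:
G(R, z) = z + 2*R² (G(R, z) = z + R*(R + R) = z + R*(2*R) = z + 2*R²)
J = 97 (J = 25 + 2*(-6)² = 25 + 2*36 = 25 + 72 = 97)
(-15 + 1)²/J = (-15 + 1)²/97 = (-14)²*(1/97) = 196*(1/97) = 196/97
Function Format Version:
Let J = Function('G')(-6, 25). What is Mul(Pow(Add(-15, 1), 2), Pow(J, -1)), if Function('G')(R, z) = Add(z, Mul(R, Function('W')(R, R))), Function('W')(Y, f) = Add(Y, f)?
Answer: Rational(196, 97) ≈ 2.0206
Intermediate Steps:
Function('G')(R, z) = Add(z, Mul(2, Pow(R, 2))) (Function('G')(R, z) = Add(z, Mul(R, Add(R, R))) = Add(z, Mul(R, Mul(2, R))) = Add(z, Mul(2, Pow(R, 2))))
J = 97 (J = Add(25, Mul(2, Pow(-6, 2))) = Add(25, Mul(2, 36)) = Add(25, 72) = 97)
Mul(Pow(Add(-15, 1), 2), Pow(J, -1)) = Mul(Pow(Add(-15, 1), 2), Pow(97, -1)) = Mul(Pow(-14, 2), Rational(1, 97)) = Mul(196, Rational(1, 97)) = Rational(196, 97)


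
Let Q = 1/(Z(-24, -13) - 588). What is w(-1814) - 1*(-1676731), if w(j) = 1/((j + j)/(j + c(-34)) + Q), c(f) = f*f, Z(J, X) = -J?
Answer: 776326537/463 ≈ 1.6767e+6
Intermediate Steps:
c(f) = f²
Q = -1/564 (Q = 1/(-1*(-24) - 588) = 1/(24 - 588) = 1/(-564) = -1/564 ≈ -0.0017731)
w(j) = 1/(-1/564 + 2*j/(1156 + j)) (w(j) = 1/((j + j)/(j + (-34)²) - 1/564) = 1/((2*j)/(j + 1156) - 1/564) = 1/((2*j)/(1156 + j) - 1/564) = 1/(2*j/(1156 + j) - 1/564) = 1/(-1/564 + 2*j/(1156 + j)))
w(-1814) - 1*(-1676731) = 564*(1156 - 1814)/(-1156 + 1127*(-1814)) - 1*(-1676731) = 564*(-658)/(-1156 - 2044378) + 1676731 = 564*(-658)/(-2045534) + 1676731 = 564*(-1/2045534)*(-658) + 1676731 = 84/463 + 1676731 = 776326537/463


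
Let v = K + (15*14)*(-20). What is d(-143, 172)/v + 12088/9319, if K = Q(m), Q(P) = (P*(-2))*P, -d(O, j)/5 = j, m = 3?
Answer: 29500762/19653771 ≈ 1.5010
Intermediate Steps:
d(O, j) = -5*j
Q(P) = -2*P² (Q(P) = (-2*P)*P = -2*P²)
K = -18 (K = -2*3² = -2*9 = -18)
v = -4218 (v = -18 + (15*14)*(-20) = -18 + 210*(-20) = -18 - 4200 = -4218)
d(-143, 172)/v + 12088/9319 = -5*172/(-4218) + 12088/9319 = -860*(-1/4218) + 12088*(1/9319) = 430/2109 + 12088/9319 = 29500762/19653771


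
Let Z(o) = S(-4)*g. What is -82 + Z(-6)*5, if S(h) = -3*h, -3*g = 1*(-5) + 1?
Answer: -2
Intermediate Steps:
g = 4/3 (g = -(1*(-5) + 1)/3 = -(-5 + 1)/3 = -⅓*(-4) = 4/3 ≈ 1.3333)
Z(o) = 16 (Z(o) = -3*(-4)*(4/3) = 12*(4/3) = 16)
-82 + Z(-6)*5 = -82 + 16*5 = -82 + 80 = -2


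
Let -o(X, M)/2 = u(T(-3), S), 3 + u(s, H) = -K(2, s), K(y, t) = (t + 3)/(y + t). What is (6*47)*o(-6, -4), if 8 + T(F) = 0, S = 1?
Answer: 2162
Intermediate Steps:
K(y, t) = (3 + t)/(t + y)
T(F) = -8 (T(F) = -8 + 0 = -8)
u(s, H) = -3 - (3 + s)/(2 + s) (u(s, H) = -3 - (3 + s)/(s + 2) = -3 - (3 + s)/(2 + s))
o(X, M) = 23/3 (o(X, M) = -2*(-9 - 4*(-8))/(2 - 8) = -2*(-9 + 32)/(-6) = -(-1)*23/3 = -2*(-23/6) = 23/3)
(6*47)*o(-6, -4) = (6*47)*(23/3) = 282*(23/3) = 2162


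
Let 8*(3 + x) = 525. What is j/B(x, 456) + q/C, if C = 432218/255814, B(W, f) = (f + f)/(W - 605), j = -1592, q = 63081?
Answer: 7545075031153/197091408 ≈ 38282.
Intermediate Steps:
x = 501/8 (x = -3 + (⅛)*525 = -3 + 525/8 = 501/8 ≈ 62.625)
B(W, f) = 2*f/(-605 + W) (B(W, f) = (2*f)/(-605 + W) = 2*f/(-605 + W))
C = 216109/127907 (C = 432218*(1/255814) = 216109/127907 ≈ 1.6896)
j/B(x, 456) + q/C = -1592/(2*456/(-605 + 501/8)) + 63081/(216109/127907) = -1592/(2*456/(-4339/8)) + 63081*(127907/216109) = -1592/(2*456*(-8/4339)) + 8068501467/216109 = -1592/(-7296/4339) + 8068501467/216109 = -1592*(-4339/7296) + 8068501467/216109 = 863461/912 + 8068501467/216109 = 7545075031153/197091408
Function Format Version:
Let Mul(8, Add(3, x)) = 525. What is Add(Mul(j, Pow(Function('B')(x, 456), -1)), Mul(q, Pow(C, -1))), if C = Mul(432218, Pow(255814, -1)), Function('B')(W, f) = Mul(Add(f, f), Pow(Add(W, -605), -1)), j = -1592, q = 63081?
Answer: Rational(7545075031153, 197091408) ≈ 38282.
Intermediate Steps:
x = Rational(501, 8) (x = Add(-3, Mul(Rational(1, 8), 525)) = Add(-3, Rational(525, 8)) = Rational(501, 8) ≈ 62.625)
Function('B')(W, f) = Mul(2, f, Pow(Add(-605, W), -1)) (Function('B')(W, f) = Mul(Mul(2, f), Pow(Add(-605, W), -1)) = Mul(2, f, Pow(Add(-605, W), -1)))
C = Rational(216109, 127907) (C = Mul(432218, Rational(1, 255814)) = Rational(216109, 127907) ≈ 1.6896)
Add(Mul(j, Pow(Function('B')(x, 456), -1)), Mul(q, Pow(C, -1))) = Add(Mul(-1592, Pow(Mul(2, 456, Pow(Add(-605, Rational(501, 8)), -1)), -1)), Mul(63081, Pow(Rational(216109, 127907), -1))) = Add(Mul(-1592, Pow(Mul(2, 456, Pow(Rational(-4339, 8), -1)), -1)), Mul(63081, Rational(127907, 216109))) = Add(Mul(-1592, Pow(Mul(2, 456, Rational(-8, 4339)), -1)), Rational(8068501467, 216109)) = Add(Mul(-1592, Pow(Rational(-7296, 4339), -1)), Rational(8068501467, 216109)) = Add(Mul(-1592, Rational(-4339, 7296)), Rational(8068501467, 216109)) = Add(Rational(863461, 912), Rational(8068501467, 216109)) = Rational(7545075031153, 197091408)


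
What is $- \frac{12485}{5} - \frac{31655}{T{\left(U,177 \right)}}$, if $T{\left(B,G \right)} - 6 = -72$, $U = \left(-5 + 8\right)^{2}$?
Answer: $- \frac{133147}{66} \approx -2017.4$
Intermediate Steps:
$U = 9$ ($U = 3^{2} = 9$)
$T{\left(B,G \right)} = -66$ ($T{\left(B,G \right)} = 6 - 72 = -66$)
$- \frac{12485}{5} - \frac{31655}{T{\left(U,177 \right)}} = - \frac{12485}{5} - \frac{31655}{-66} = \left(-12485\right) \frac{1}{5} - - \frac{31655}{66} = -2497 + \frac{31655}{66} = - \frac{133147}{66}$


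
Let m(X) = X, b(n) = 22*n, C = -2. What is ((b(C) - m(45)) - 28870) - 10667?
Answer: -39626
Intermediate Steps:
((b(C) - m(45)) - 28870) - 10667 = ((22*(-2) - 1*45) - 28870) - 10667 = ((-44 - 45) - 28870) - 10667 = (-89 - 28870) - 10667 = -28959 - 10667 = -39626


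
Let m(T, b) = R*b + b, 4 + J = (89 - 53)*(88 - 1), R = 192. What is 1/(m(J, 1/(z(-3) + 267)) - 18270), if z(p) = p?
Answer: -264/4823087 ≈ -5.4737e-5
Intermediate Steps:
J = 3128 (J = -4 + (89 - 53)*(88 - 1) = -4 + 36*87 = -4 + 3132 = 3128)
m(T, b) = 193*b (m(T, b) = 192*b + b = 193*b)
1/(m(J, 1/(z(-3) + 267)) - 18270) = 1/(193/(-3 + 267) - 18270) = 1/(193/264 - 18270) = 1/(-4823087/264) = -264/4823087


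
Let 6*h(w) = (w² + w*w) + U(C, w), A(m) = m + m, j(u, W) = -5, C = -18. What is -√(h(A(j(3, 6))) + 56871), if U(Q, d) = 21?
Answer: -√2048682/6 ≈ -238.55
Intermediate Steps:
A(m) = 2*m
h(w) = 7/2 + w²/3 (h(w) = ((w² + w*w) + 21)/6 = ((w² + w²) + 21)/6 = (2*w² + 21)/6 = (21 + 2*w²)/6 = 7/2 + w²/3)
-√(h(A(j(3, 6))) + 56871) = -√((7/2 + (2*(-5))²/3) + 56871) = -√((7/2 + (⅓)*(-10)²) + 56871) = -√((7/2 + (⅓)*100) + 56871) = -√((7/2 + 100/3) + 56871) = -√(221/6 + 56871) = -√(341447/6) = -√2048682/6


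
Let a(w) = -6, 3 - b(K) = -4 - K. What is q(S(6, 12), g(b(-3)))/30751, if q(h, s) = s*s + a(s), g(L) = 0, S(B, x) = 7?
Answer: -6/30751 ≈ -0.00019512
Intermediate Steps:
b(K) = 7 + K (b(K) = 3 - (-4 - K) = 3 + (4 + K) = 7 + K)
q(h, s) = -6 + s² (q(h, s) = s*s - 6 = s² - 6 = -6 + s²)
q(S(6, 12), g(b(-3)))/30751 = (-6 + 0²)/30751 = (-6 + 0)*(1/30751) = -6*1/30751 = -6/30751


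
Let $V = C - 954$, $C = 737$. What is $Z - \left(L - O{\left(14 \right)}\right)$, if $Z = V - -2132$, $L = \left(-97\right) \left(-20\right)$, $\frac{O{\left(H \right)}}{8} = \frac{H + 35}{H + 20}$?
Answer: $- \frac{229}{17} \approx -13.471$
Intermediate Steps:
$V = -217$ ($V = 737 - 954 = -217$)
$O{\left(H \right)} = \frac{8 \left(35 + H\right)}{20 + H}$ ($O{\left(H \right)} = 8 \frac{H + 35}{H + 20} = 8 \frac{35 + H}{20 + H} = \frac{8 \left(35 + H\right)}{20 + H}$)
$L = 1940$
$Z = 1915$ ($Z = -217 - -2132 = -217 + 2132 = 1915$)
$Z - \left(L - O{\left(14 \right)}\right) = 1915 - \left(1940 - \frac{8 \left(35 + 14\right)}{20 + 14}\right) = 1915 - \left(1940 - 8 \cdot \frac{1}{34} \cdot 49\right) = 1915 - \left(1940 - \frac{196}{17}\right) = 1915 - \frac{32784}{17} = - \frac{229}{17}$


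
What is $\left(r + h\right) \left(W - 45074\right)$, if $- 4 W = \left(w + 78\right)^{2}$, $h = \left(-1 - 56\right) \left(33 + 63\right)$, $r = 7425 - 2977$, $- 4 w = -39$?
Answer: $48126992$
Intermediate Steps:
$w = \frac{39}{4}$ ($w = \left(- \frac{1}{4}\right) \left(-39\right) = \frac{39}{4} \approx 9.75$)
$r = 4448$ ($r = 7425 - 2977 = 4448$)
$h = -5472$ ($h = \left(-1 - 56\right) 96 = \left(-57\right) 96 = -5472$)
$W = - \frac{123201}{64}$ ($W = - \frac{\left(\frac{39}{4} + 78\right)^{2}}{4} = - \frac{\left(\frac{351}{4}\right)^{2}}{4} = \left(- \frac{1}{4}\right) \frac{123201}{16} = - \frac{123201}{64} \approx -1925.0$)
$\left(r + h\right) \left(W - 45074\right) = \left(4448 - 5472\right) \left(- \frac{123201}{64} - 45074\right) = \left(-1024\right) \left(- \frac{3007937}{64}\right) = 48126992$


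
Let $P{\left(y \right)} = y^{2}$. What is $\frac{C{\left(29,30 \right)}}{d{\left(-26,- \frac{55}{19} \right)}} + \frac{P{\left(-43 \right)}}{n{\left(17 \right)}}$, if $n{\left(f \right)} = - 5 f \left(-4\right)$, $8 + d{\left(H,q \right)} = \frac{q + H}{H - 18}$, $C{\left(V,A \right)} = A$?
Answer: $\frac{2823811}{2087260} \approx 1.3529$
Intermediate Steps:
$d{\left(H,q \right)} = -8 + \frac{H + q}{-18 + H}$ ($d{\left(H,q \right)} = -8 + \frac{q + H}{H - 18} = -8 + \frac{H + q}{-18 + H}$)
$n{\left(f \right)} = 20 f$
$\frac{C{\left(29,30 \right)}}{d{\left(-26,- \frac{55}{19} \right)}} + \frac{P{\left(-43 \right)}}{n{\left(17 \right)}} = \frac{30}{\frac{1}{-18 - 26} \left(144 - \frac{55}{19} - -182\right)} + \frac{\left(-43\right)^{2}}{20 \cdot 17} = \frac{30}{\frac{1}{-44} \left(144 - \frac{55}{19} + 182\right)} + \frac{1849}{340} = \frac{30}{\left(- \frac{1}{44}\right) \left(144 - \frac{55}{19} + 182\right)} + 1849 \cdot \frac{1}{340} = \frac{30}{\left(- \frac{1}{44}\right) \frac{6139}{19}} + \frac{1849}{340} = \frac{30}{- \frac{6139}{836}} + \frac{1849}{340} = 30 \left(- \frac{836}{6139}\right) + \frac{1849}{340} = - \frac{25080}{6139} + \frac{1849}{340} = \frac{2823811}{2087260}$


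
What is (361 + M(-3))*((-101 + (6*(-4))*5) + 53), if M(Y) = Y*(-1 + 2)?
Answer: -60144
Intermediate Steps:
M(Y) = Y (M(Y) = Y*1 = Y)
(361 + M(-3))*((-101 + (6*(-4))*5) + 53) = (361 - 3)*((-101 + (6*(-4))*5) + 53) = 358*((-101 - 24*5) + 53) = 358*((-101 - 120) + 53) = 358*(-221 + 53) = 358*(-168) = -60144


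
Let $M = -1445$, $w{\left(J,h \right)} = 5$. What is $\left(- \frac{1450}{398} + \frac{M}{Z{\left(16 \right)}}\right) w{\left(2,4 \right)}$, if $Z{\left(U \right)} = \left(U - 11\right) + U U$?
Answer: $- \frac{2383900}{51939} \approx -45.898$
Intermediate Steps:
$Z{\left(U \right)} = -11 + U + U^{2}$ ($Z{\left(U \right)} = \left(-11 + U\right) + U^{2} = -11 + U + U^{2}$)
$\left(- \frac{1450}{398} + \frac{M}{Z{\left(16 \right)}}\right) w{\left(2,4 \right)} = \left(- \frac{1450}{398} - \frac{1445}{-11 + 16 + 16^{2}}\right) 5 = \left(\left(-1450\right) \frac{1}{398} - \frac{1445}{-11 + 16 + 256}\right) 5 = \left(- \frac{725}{199} - \frac{1445}{261}\right) 5 = \left(- \frac{476780}{51939}\right) 5 = - \frac{2383900}{51939}$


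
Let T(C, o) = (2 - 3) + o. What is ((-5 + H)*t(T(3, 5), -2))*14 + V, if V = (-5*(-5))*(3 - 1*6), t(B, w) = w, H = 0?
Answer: 65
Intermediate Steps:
T(C, o) = -1 + o
V = -75 (V = 25*(3 - 6) = 25*(-3) = -75)
((-5 + H)*t(T(3, 5), -2))*14 + V = ((-5 + 0)*(-2))*14 - 75 = -5*(-2)*14 - 75 = 10*14 - 75 = 140 - 75 = 65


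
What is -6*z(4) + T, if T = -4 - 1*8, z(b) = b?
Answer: -36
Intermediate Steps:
T = -12 (T = -4 - 8 = -12)
-6*z(4) + T = -6*4 - 12 = -24 - 12 = -36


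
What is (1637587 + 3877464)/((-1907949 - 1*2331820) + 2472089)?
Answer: -5515051/1767680 ≈ -3.1199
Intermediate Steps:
(1637587 + 3877464)/((-1907949 - 1*2331820) + 2472089) = 5515051/((-1907949 - 2331820) + 2472089) = 5515051/(-4239769 + 2472089) = 5515051/(-1767680) = 5515051*(-1/1767680) = -5515051/1767680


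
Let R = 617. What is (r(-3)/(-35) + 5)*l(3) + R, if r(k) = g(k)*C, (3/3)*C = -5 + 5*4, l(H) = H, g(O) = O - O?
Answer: 632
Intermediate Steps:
g(O) = 0
C = 15 (C = -5 + 5*4 = -5 + 20 = 15)
r(k) = 0 (r(k) = 0*15 = 0)
(r(-3)/(-35) + 5)*l(3) + R = (0/(-35) + 5)*3 + 617 = (0*(-1/35) + 5)*3 + 617 = (0 + 5)*3 + 617 = 5*3 + 617 = 15 + 617 = 632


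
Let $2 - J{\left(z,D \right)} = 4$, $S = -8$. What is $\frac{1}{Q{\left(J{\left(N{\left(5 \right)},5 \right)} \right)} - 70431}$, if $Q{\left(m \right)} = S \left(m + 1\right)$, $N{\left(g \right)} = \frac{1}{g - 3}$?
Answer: $- \frac{1}{70423} \approx -1.42 \cdot 10^{-5}$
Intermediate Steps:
$N{\left(g \right)} = \frac{1}{-3 + g}$
$J{\left(z,D \right)} = -2$ ($J{\left(z,D \right)} = 2 - 4 = -2$)
$Q{\left(m \right)} = -8 - 8 m$ ($Q{\left(m \right)} = - 8 \left(m + 1\right) = - 8 \left(1 + m\right) = -8 - 8 m$)
$\frac{1}{Q{\left(J{\left(N{\left(5 \right)},5 \right)} \right)} - 70431} = \frac{1}{\left(-8 - -16\right) - 70431} = \frac{1}{\left(-8 + 16\right) - 70431} = \frac{1}{8 - 70431} = \frac{1}{-70423} = - \frac{1}{70423}$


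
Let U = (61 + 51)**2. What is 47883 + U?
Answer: 60427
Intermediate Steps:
U = 12544 (U = 112**2 = 12544)
47883 + U = 47883 + 12544 = 60427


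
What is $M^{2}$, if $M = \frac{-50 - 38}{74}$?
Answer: $\frac{1936}{1369} \approx 1.4142$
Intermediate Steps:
$M = - \frac{44}{37}$ ($M = \left(-50 - 38\right) \frac{1}{74} = \left(-88\right) \frac{1}{74} = - \frac{44}{37} \approx -1.1892$)
$M^{2} = \left(- \frac{44}{37}\right)^{2} = \frac{1936}{1369}$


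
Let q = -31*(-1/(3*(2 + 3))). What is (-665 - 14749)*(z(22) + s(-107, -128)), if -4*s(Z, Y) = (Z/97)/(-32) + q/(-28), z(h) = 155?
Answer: -74164542107/31040 ≈ -2.3893e+6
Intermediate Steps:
q = 31/15 (q = -31/((-3*5)) = -31/(-15) = -31*(-1/15) = 31/15 ≈ 2.0667)
s(Z, Y) = 31/1680 + Z/12416 (s(Z, Y) = -((Z/97)/(-32) + (31/15)/(-28))/4 = -((Z*(1/97))*(-1/32) + (31/15)*(-1/28))/4 = -((Z/97)*(-1/32) - 31/420)/4 = -(-Z/3104 - 31/420)/4 = -(-31/420 - Z/3104)/4 = 31/1680 + Z/12416)
(-665 - 14749)*(z(22) + s(-107, -128)) = (-665 - 14749)*(155 + (31/1680 + (1/12416)*(-107))) = -15414*(155 + (31/1680 - 107/12416)) = -15414*(155 + 12821/1303680) = -15414*202083221/1303680 = -74164542107/31040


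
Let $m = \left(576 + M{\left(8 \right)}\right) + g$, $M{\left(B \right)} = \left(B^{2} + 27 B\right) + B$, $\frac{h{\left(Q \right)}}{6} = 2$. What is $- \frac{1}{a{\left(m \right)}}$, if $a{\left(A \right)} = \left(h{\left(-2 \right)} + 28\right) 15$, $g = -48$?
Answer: $- \frac{1}{600} \approx -0.0016667$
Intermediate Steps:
$h{\left(Q \right)} = 12$ ($h{\left(Q \right)} = 6 \cdot 2 = 12$)
$M{\left(B \right)} = B^{2} + 28 B$
$m = 816$ ($m = \left(576 + 8 \left(28 + 8\right)\right) - 48 = \left(576 + 8 \cdot 36\right) - 48 = \left(576 + 288\right) - 48 = 864 - 48 = 816$)
$a{\left(A \right)} = 600$ ($a{\left(A \right)} = \left(12 + 28\right) 15 = 40 \cdot 15 = 600$)
$- \frac{1}{a{\left(m \right)}} = - \frac{1}{600}$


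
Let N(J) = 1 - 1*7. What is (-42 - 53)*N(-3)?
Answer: 570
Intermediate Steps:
N(J) = -6 (N(J) = 1 - 7 = -6)
(-42 - 53)*N(-3) = (-42 - 53)*(-6) = -95*(-6) = 570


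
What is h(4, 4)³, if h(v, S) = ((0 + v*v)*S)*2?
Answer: 2097152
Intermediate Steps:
h(v, S) = 2*S*v² (h(v, S) = ((0 + v²)*S)*2 = (v²*S)*2 = (S*v²)*2 = 2*S*v²)
h(4, 4)³ = (2*4*4²)³ = (2*4*16)³ = 128³ = 2097152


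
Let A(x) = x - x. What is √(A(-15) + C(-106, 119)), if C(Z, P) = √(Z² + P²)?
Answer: 25397^(¼) ≈ 12.624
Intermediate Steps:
A(x) = 0
C(Z, P) = √(P² + Z²)
√(A(-15) + C(-106, 119)) = √(0 + √(119² + (-106)²)) = √(0 + √(14161 + 11236)) = √(0 + √25397) = √(√25397) = 25397^(¼)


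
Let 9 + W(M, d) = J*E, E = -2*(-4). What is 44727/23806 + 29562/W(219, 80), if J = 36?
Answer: 238743935/2213958 ≈ 107.84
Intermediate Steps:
E = 8
W(M, d) = 279 (W(M, d) = -9 + 36*8 = -9 + 288 = 279)
44727/23806 + 29562/W(219, 80) = 44727/23806 + 29562/279 = 44727*(1/23806) + 29562*(1/279) = 44727/23806 + 9854/93 = 238743935/2213958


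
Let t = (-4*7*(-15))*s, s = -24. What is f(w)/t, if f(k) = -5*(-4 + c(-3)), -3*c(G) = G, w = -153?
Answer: -1/672 ≈ -0.0014881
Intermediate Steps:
c(G) = -G/3
f(k) = 15 (f(k) = -5*(-4 - ⅓*(-3)) = -5*(-4 + 1) = -5*(-3) = 15)
t = -10080 (t = (-4*7*(-15))*(-24) = -28*(-15)*(-24) = 420*(-24) = -10080)
f(w)/t = 15/(-10080) = 15*(-1/10080) = -1/672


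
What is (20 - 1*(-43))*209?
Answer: 13167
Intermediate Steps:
(20 - 1*(-43))*209 = (20 + 43)*209 = 63*209 = 13167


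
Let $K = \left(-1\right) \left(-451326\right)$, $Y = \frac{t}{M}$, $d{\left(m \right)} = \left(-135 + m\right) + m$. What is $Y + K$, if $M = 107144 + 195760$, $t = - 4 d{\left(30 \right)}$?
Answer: $\frac{11392370917}{25242} \approx 4.5133 \cdot 10^{5}$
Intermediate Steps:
$d{\left(m \right)} = -135 + 2 m$
$t = 300$ ($t = - 4 \left(-135 + 2 \cdot 30\right) = - 4 \left(-135 + 60\right) = \left(-4\right) \left(-75\right) = 300$)
$M = 302904$
$Y = \frac{25}{25242}$ ($Y = \frac{300}{302904} = 300 \cdot \frac{1}{302904} = \frac{25}{25242} \approx 0.00099041$)
$K = 451326$
$Y + K = \frac{25}{25242} + 451326 = \frac{11392370917}{25242}$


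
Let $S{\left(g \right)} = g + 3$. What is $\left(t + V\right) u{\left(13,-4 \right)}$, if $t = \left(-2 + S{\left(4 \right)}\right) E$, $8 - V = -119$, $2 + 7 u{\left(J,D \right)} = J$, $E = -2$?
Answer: $\frac{1287}{7} \approx 183.86$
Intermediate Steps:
$u{\left(J,D \right)} = - \frac{2}{7} + \frac{J}{7}$
$V = 127$ ($V = 8 - -119 = 8 + 119 = 127$)
$S{\left(g \right)} = 3 + g$
$t = -10$ ($t = \left(-2 + \left(3 + 4\right)\right) \left(-2\right) = \left(-2 + 7\right) \left(-2\right) = 5 \left(-2\right) = -10$)
$\left(t + V\right) u{\left(13,-4 \right)} = \left(-10 + 127\right) \left(- \frac{2}{7} + \frac{1}{7} \cdot 13\right) = 117 \left(- \frac{2}{7} + \frac{13}{7}\right) = 117 \cdot \frac{11}{7} = \frac{1287}{7}$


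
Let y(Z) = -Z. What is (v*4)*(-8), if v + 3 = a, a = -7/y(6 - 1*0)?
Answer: 176/3 ≈ 58.667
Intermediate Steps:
a = 7/6 (a = -7*(-1/(6 - 1*0)) = -7*(-1/(6 + 0)) = -7/((-1*6)) = -7/(-6) = -7*(-⅙) = 7/6 ≈ 1.1667)
v = -11/6 (v = -3 + 7/6 = -11/6 ≈ -1.8333)
(v*4)*(-8) = -11/6*4*(-8) = -22/3*(-8) = 176/3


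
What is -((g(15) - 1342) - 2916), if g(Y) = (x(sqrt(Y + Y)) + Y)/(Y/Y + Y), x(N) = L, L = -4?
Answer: 68117/16 ≈ 4257.3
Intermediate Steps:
x(N) = -4
g(Y) = (-4 + Y)/(1 + Y) (g(Y) = (-4 + Y)/(Y/Y + Y) = (-4 + Y)/(1 + Y))
-((g(15) - 1342) - 2916) = -(((-4 + 15)/(1 + 15) - 1342) - 2916) = -((11/16 - 1342) - 2916) = -(-21461/16 - 2916) = -1*(-68117/16) = 68117/16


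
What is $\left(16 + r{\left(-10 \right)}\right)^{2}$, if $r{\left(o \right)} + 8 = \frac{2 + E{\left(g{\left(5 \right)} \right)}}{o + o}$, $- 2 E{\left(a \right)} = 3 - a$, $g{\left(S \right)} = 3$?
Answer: $\frac{6241}{100} \approx 62.41$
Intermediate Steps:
$E{\left(a \right)} = - \frac{3}{2} + \frac{a}{2}$ ($E{\left(a \right)} = - \frac{3 - a}{2} = - \frac{3}{2} + \frac{a}{2}$)
$r{\left(o \right)} = -8 + \frac{1}{o}$ ($r{\left(o \right)} = -8 + \frac{2 + \left(- \frac{3}{2} + \frac{1}{2} \cdot 3\right)}{o + o} = -8 + \frac{2 + \left(- \frac{3}{2} + \frac{3}{2}\right)}{2 o} = -8 + \left(2 + 0\right) \frac{1}{2 o} = -8 + 2 \frac{1}{2 o} = -8 + \frac{1}{o}$)
$\left(16 + r{\left(-10 \right)}\right)^{2} = \left(16 - \left(8 - \frac{1}{-10}\right)\right)^{2} = \left(16 - \frac{81}{10}\right)^{2} = \left(\frac{79}{10}\right)^{2} = \frac{6241}{100}$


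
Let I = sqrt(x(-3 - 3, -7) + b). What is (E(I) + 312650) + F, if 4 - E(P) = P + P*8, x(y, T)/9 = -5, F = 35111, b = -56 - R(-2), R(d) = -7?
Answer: 347765 - 9*I*sqrt(94) ≈ 3.4777e+5 - 87.258*I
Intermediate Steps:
b = -49 (b = -56 - 1*(-7) = -56 + 7 = -49)
x(y, T) = -45 (x(y, T) = 9*(-5) = -45)
I = I*sqrt(94) (I = sqrt(-45 - 49) = sqrt(-94) = I*sqrt(94) ≈ 9.6954*I)
E(P) = 4 - 9*P (E(P) = 4 - (P + P*8) = 4 - (P + 8*P) = 4 - 9*P)
(E(I) + 312650) + F = ((4 - 9*I*sqrt(94)) + 312650) + 35111 = (312654 - 9*I*sqrt(94)) + 35111 = 347765 - 9*I*sqrt(94)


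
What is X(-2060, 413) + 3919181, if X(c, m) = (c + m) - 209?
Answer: 3917325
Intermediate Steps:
X(c, m) = -209 + c + m
X(-2060, 413) + 3919181 = (-209 - 2060 + 413) + 3919181 = -1856 + 3919181 = 3917325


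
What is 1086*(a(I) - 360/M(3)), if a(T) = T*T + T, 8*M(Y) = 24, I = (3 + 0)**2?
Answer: -32580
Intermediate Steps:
I = 9 (I = 3**2 = 9)
M(Y) = 3 (M(Y) = (1/8)*24 = 3)
a(T) = T + T**2 (a(T) = T**2 + T = T + T**2)
1086*(a(I) - 360/M(3)) = 1086*(9*(1 + 9) - 360/3) = 1086*(9*10 - 360*1/3) = 1086*(90 - 120) = 1086*(-30) = -32580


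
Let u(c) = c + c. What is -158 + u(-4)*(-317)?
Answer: 2378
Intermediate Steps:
u(c) = 2*c
-158 + u(-4)*(-317) = -158 + (2*(-4))*(-317) = -158 - 8*(-317) = -158 + 2536 = 2378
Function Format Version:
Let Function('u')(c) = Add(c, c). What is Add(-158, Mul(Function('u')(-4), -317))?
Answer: 2378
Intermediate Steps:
Function('u')(c) = Mul(2, c)
Add(-158, Mul(Function('u')(-4), -317)) = Add(-158, Mul(Mul(2, -4), -317)) = Add(-158, Mul(-8, -317)) = Add(-158, 2536) = 2378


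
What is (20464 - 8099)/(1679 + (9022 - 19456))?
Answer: -2473/1751 ≈ -1.4123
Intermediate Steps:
(20464 - 8099)/(1679 + (9022 - 19456)) = 12365/(1679 - 10434) = 12365/(-8755) = 12365*(-1/8755) = -2473/1751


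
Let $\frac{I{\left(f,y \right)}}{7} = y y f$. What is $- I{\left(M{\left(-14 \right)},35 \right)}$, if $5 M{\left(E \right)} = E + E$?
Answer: $48020$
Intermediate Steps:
$M{\left(E \right)} = \frac{2 E}{5}$ ($M{\left(E \right)} = \frac{E + E}{5} = \frac{2 E}{5}$)
$I{\left(f,y \right)} = 7 f y^{2}$ ($I{\left(f,y \right)} = 7 y y f = 7 y^{2} f = 7 f y^{2}$)
$- I{\left(M{\left(-14 \right)},35 \right)} = - 7 \cdot \frac{2}{5} \left(-14\right) 35^{2} = - \frac{7 \left(-28\right) 1225}{5} = \left(-1\right) \left(-48020\right) = 48020$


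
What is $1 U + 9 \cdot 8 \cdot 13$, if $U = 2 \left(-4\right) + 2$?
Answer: $930$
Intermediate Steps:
$U = -6$ ($U = -8 + 2 = -6$)
$1 U + 9 \cdot 8 \cdot 13 = 1 \left(-6\right) + 9 \cdot 8 \cdot 13 = -6 + 9 \cdot 104 = -6 + 936 = 930$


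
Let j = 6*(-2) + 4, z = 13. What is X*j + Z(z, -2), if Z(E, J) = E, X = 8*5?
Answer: -307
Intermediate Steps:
X = 40
j = -8 (j = -12 + 4 = -8)
X*j + Z(z, -2) = 40*(-8) + 13 = -320 + 13 = -307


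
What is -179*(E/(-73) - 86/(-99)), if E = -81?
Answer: -2559163/7227 ≈ -354.11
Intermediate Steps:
-179*(E/(-73) - 86/(-99)) = -179*(-81/(-73) - 86/(-99)) = -179*(-81*(-1/73) - 86*(-1/99)) = -179*(81/73 + 86/99) = -179*14297/7227 = -2559163/7227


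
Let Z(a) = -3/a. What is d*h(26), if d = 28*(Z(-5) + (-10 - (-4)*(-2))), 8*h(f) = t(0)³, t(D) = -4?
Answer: 19488/5 ≈ 3897.6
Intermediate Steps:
h(f) = -8 (h(f) = (⅛)*(-4)³ = (⅛)*(-64) = -8)
d = -2436/5 (d = 28*(-3/(-5) + (-10 - (-4)*(-2))) = 28*(-3*(-⅕) + (-10 - 1*8)) = 28*(⅗ + (-10 - 8)) = 28*(⅗ - 18) = 28*(-87/5) = -2436/5 ≈ -487.20)
d*h(26) = -2436/5*(-8) = 19488/5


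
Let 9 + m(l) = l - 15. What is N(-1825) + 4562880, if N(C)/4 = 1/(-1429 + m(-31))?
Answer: 1692828479/371 ≈ 4.5629e+6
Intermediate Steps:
m(l) = -24 + l (m(l) = -9 + (l - 15) = -9 + (-15 + l) = -24 + l)
N(C) = -1/371 (N(C) = 4/(-1429 + (-24 - 31)) = 4/(-1429 - 55) = 4/(-1484) = 4*(-1/1484) = -1/371)
N(-1825) + 4562880 = -1/371 + 4562880 = 1692828479/371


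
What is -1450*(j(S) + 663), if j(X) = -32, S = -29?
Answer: -914950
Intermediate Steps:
-1450*(j(S) + 663) = -1450*(-32 + 663) = -1450*631 = -914950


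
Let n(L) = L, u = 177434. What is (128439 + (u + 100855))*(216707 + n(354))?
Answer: 88284786408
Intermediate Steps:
(128439 + (u + 100855))*(216707 + n(354)) = (128439 + (177434 + 100855))*(216707 + 354) = (128439 + 278289)*217061 = 406728*217061 = 88284786408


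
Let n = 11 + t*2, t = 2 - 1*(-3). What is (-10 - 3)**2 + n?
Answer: 190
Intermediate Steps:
t = 5 (t = 2 + 3 = 5)
n = 21 (n = 11 + 5*2 = 11 + 10 = 21)
(-10 - 3)**2 + n = (-10 - 3)**2 + 21 = (-13)**2 + 21 = 169 + 21 = 190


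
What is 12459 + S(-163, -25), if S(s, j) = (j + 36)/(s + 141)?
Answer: 24917/2 ≈ 12459.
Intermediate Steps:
S(s, j) = (36 + j)/(141 + s)
12459 + S(-163, -25) = 12459 + (36 - 25)/(141 - 163) = 12459 + 11/(-22) = 12459 - 1/22*11 = 12459 - 1/2 = 24917/2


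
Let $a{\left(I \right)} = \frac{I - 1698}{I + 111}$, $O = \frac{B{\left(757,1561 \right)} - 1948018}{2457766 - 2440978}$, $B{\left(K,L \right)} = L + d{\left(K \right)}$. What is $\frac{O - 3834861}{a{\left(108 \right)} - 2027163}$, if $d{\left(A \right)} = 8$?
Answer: $\frac{4699856282941}{2484345806052} \approx 1.8918$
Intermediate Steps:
$B{\left(K,L \right)} = 8 + L$ ($B{\left(K,L \right)} = L + 8 = 8 + L$)
$O = - \frac{1946449}{16788}$ ($O = \frac{\left(8 + 1561\right) - 1948018}{2457766 - 2440978} = \frac{1569 - 1948018}{16788} = \left(-1946449\right) \frac{1}{16788} = - \frac{1946449}{16788} \approx -115.94$)
$a{\left(I \right)} = \frac{-1698 + I}{111 + I}$
$\frac{O - 3834861}{a{\left(108 \right)} - 2027163} = \frac{- \frac{1946449}{16788} - 3834861}{\frac{-1698 + 108}{111 + 108} - 2027163} = - \frac{64381592917}{16788 \left(\frac{1}{219} \left(-1590\right) - 2027163\right)} = - \frac{64381592917}{16788 \left(- \frac{530}{73} - 2027163\right)} = - \frac{64381592917}{16788 \left(- \frac{147983429}{73}\right)} = \left(- \frac{64381592917}{16788}\right) \left(- \frac{73}{147983429}\right) = \frac{4699856282941}{2484345806052}$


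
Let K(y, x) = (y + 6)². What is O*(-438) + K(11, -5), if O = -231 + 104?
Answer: 55915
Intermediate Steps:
O = -127
K(y, x) = (6 + y)²
O*(-438) + K(11, -5) = -127*(-438) + (6 + 11)² = 55626 + 17² = 55626 + 289 = 55915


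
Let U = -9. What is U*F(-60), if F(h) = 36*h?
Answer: 19440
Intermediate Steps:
U*F(-60) = -324*(-60) = -9*(-2160) = 19440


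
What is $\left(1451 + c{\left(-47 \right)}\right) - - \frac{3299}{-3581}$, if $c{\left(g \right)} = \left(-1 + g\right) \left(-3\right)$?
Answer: $\frac{5708396}{3581} \approx 1594.1$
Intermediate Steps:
$c{\left(g \right)} = 3 - 3 g$
$\left(1451 + c{\left(-47 \right)}\right) - - \frac{3299}{-3581} = \left(1451 + \left(3 - -141\right)\right) - - \frac{3299}{-3581} = \left(1451 + \left(3 + 141\right)\right) - \left(-3299\right) \left(- \frac{1}{3581}\right) = \left(1451 + 144\right) - \frac{3299}{3581} = 1595 - \frac{3299}{3581} = \frac{5708396}{3581}$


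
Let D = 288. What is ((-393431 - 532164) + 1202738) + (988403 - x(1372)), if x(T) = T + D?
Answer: 1263886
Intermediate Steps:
x(T) = 288 + T (x(T) = T + 288 = 288 + T)
((-393431 - 532164) + 1202738) + (988403 - x(1372)) = ((-393431 - 532164) + 1202738) + (988403 - (288 + 1372)) = (-925595 + 1202738) + (988403 - 1*1660) = 277143 + (988403 - 1660) = 277143 + 986743 = 1263886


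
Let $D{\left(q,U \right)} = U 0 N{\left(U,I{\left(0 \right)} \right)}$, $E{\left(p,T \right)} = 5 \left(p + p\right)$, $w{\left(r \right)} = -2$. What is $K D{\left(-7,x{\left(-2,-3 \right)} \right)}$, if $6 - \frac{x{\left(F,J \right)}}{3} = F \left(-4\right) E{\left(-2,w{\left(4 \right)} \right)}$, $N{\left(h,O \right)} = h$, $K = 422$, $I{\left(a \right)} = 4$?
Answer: $0$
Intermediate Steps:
$E{\left(p,T \right)} = 10 p$ ($E{\left(p,T \right)} = 5 \cdot 2 p = 10 p$)
$x{\left(F,J \right)} = 18 - 240 F$ ($x{\left(F,J \right)} = 18 - 3 F \left(-4\right) 10 \left(-2\right) = 18 - 3 - 4 F \left(-20\right) = 18 - 3 \cdot 80 F = 18 - 240 F$)
$D{\left(q,U \right)} = 0$ ($D{\left(q,U \right)} = U 0 U = 0 U = 0$)
$K D{\left(-7,x{\left(-2,-3 \right)} \right)} = 422 \cdot 0 = 0$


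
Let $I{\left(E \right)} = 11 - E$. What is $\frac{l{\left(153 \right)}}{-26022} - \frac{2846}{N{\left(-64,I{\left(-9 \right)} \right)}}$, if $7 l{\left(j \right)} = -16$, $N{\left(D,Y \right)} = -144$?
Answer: $\frac{43201049}{2185848} \approx 19.764$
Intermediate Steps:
$l{\left(j \right)} = - \frac{16}{7}$ ($l{\left(j \right)} = \frac{1}{7} \left(-16\right) = - \frac{16}{7}$)
$\frac{l{\left(153 \right)}}{-26022} - \frac{2846}{N{\left(-64,I{\left(-9 \right)} \right)}} = - \frac{16}{7 \left(-26022\right)} - \frac{2846}{-144} = \left(- \frac{16}{7}\right) \left(- \frac{1}{26022}\right) - - \frac{1423}{72} = \frac{8}{91077} + \frac{1423}{72} = \frac{43201049}{2185848}$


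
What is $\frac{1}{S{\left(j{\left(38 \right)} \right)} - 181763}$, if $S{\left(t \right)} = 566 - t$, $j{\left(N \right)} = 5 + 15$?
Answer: $- \frac{1}{181217} \approx -5.5182 \cdot 10^{-6}$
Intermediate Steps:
$j{\left(N \right)} = 20$
$\frac{1}{S{\left(j{\left(38 \right)} \right)} - 181763} = \frac{1}{\left(566 - 20\right) - 181763} = \frac{1}{546 - 181763} = \frac{1}{-181217} = - \frac{1}{181217}$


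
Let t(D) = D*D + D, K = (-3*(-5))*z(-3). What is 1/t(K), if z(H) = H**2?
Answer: 1/18360 ≈ 5.4466e-5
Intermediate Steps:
K = 135 (K = -3*(-5)*(-3)**2 = 15*9 = 135)
t(D) = D + D**2 (t(D) = D**2 + D = D + D**2)
1/t(K) = 1/(135*(1 + 135)) = 1/(135*136) = 1/18360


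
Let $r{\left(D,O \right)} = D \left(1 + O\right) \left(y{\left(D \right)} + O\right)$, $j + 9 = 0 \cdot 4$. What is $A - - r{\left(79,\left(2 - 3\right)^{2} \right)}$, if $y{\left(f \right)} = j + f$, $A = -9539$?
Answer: $1679$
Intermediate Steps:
$j = -9$ ($j = -9 + 0 \cdot 4 = -9 + 0 = -9$)
$y{\left(f \right)} = -9 + f$
$r{\left(D,O \right)} = D \left(1 + O\right) \left(-9 + D + O\right)$ ($r{\left(D,O \right)} = D \left(1 + O\right) \left(\left(-9 + D\right) + O\right) = D \left(1 + O\right) \left(-9 + D + O\right)$)
$A - - r{\left(79,\left(2 - 3\right)^{2} \right)} = -9539 - - 79 \left(-9 + 79 + \left(2 - 3\right)^{2} + \left(\left(2 - 3\right)^{2}\right)^{2} + \left(2 - 3\right)^{2} \left(-9 + 79\right)\right) = -9539 - - 79 \left(-9 + 79 + \left(-1\right)^{2} + \left(\left(-1\right)^{2}\right)^{2} + \left(-1\right)^{2} \cdot 70\right) = -9539 - - 79 \left(-9 + 79 + 1 + 1^{2} + 1 \cdot 70\right) = -9539 - - 79 \left(-9 + 79 + 1 + 1 + 70\right) = -9539 - - 79 \cdot 142 = -9539 - \left(-1\right) 11218 = -9539 - -11218 = -9539 + 11218 = 1679$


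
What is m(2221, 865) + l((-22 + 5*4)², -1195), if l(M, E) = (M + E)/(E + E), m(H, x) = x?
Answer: 2068541/2390 ≈ 865.50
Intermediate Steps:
l(M, E) = (E + M)/(2*E) (l(M, E) = (E + M)/((2*E)) = (E + M)*(1/(2*E)) = (E + M)/(2*E))
m(2221, 865) + l((-22 + 5*4)², -1195) = 865 + (½)*(-1195 + (-22 + 5*4)²)/(-1195) = 865 + (½)*(-1/1195)*(-1195 + (-22 + 20)²) = 865 + (½)*(-1/1195)*(-1195 + (-2)²) = 865 + (½)*(-1/1195)*(-1195 + 4) = 865 + (½)*(-1/1195)*(-1191) = 865 + 1191/2390 = 2068541/2390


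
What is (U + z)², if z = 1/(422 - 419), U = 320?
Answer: 923521/9 ≈ 1.0261e+5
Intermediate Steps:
z = ⅓ (z = 1/3 = ⅓ ≈ 0.33333)
(U + z)² = (320 + ⅓)² = (961/3)² = 923521/9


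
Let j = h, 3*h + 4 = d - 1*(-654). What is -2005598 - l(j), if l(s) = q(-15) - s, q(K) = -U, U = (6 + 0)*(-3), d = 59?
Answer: -6016139/3 ≈ -2.0054e+6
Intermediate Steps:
U = -18 (U = 6*(-3) = -18)
h = 709/3 (h = -4/3 + (59 - 1*(-654))/3 = -4/3 + (59 + 654)/3 = -4/3 + (⅓)*713 = -4/3 + 713/3 = 709/3 ≈ 236.33)
q(K) = 18 (q(K) = -1*(-18) = 18)
j = 709/3 ≈ 236.33
l(s) = 18 - s
-2005598 - l(j) = -2005598 - (18 - 1*709/3) = -2005598 - (18 - 709/3) = -2005598 - 1*(-655/3) = -2005598 + 655/3 = -6016139/3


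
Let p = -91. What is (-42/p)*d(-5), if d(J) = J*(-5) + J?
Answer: 120/13 ≈ 9.2308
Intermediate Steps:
d(J) = -4*J (d(J) = -5*J + J = -4*J)
(-42/p)*d(-5) = (-42/(-91))*(-4*(-5)) = -42*(-1)/91*20 = -1*(-6/13)*20 = (6/13)*20 = 120/13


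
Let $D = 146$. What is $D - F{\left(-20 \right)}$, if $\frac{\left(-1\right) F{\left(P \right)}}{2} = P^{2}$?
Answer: $946$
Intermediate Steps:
$F{\left(P \right)} = - 2 P^{2}$
$D - F{\left(-20 \right)} = 146 - - 2 \left(-20\right)^{2} = 146 - \left(-2\right) 400 = 146 - -800 = 146 + 800 = 946$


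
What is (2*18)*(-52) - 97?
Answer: -1969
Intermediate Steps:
(2*18)*(-52) - 97 = 36*(-52) - 97 = -1872 - 97 = -1969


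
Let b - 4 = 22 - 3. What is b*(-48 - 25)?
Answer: -1679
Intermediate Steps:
b = 23 (b = 4 + (22 - 3) = 4 + 19 = 23)
b*(-48 - 25) = 23*(-48 - 25) = 23*(-73) = -1679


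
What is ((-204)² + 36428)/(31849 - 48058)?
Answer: -78044/16209 ≈ -4.8149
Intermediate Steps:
((-204)² + 36428)/(31849 - 48058) = (41616 + 36428)/(-16209) = 78044*(-1/16209) = -78044/16209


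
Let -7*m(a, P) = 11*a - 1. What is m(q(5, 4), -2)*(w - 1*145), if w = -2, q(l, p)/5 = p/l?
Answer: 903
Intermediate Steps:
q(l, p) = 5*p/l (q(l, p) = 5*(p/l) = 5*p/l)
m(a, P) = ⅐ - 11*a/7 (m(a, P) = -(11*a - 1)/7 = -(-1 + 11*a)/7 = ⅐ - 11*a/7)
m(q(5, 4), -2)*(w - 1*145) = (⅐ - 55*4/(7*5))*(-2 - 1*145) = (⅐ - 55*4/(7*5))*(-2 - 145) = (⅐ - 11/7*4)*(-147) = (⅐ - 44/7)*(-147) = -43/7*(-147) = 903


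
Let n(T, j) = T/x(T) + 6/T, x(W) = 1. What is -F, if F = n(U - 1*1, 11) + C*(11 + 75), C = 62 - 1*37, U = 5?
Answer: -4311/2 ≈ -2155.5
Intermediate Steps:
n(T, j) = T + 6/T (n(T, j) = T/1 + 6/T = T*1 + 6/T = T + 6/T)
C = 25 (C = 62 - 37 = 25)
F = 4311/2 (F = ((5 - 1*1) + 6/(5 - 1*1)) + 25*(11 + 75) = ((5 - 1) + 6/(5 - 1)) + 25*86 = (4 + 6/4) + 2150 = (4 + 6*(¼)) + 2150 = (4 + 3/2) + 2150 = 11/2 + 2150 = 4311/2 ≈ 2155.5)
-F = -1*4311/2 = -4311/2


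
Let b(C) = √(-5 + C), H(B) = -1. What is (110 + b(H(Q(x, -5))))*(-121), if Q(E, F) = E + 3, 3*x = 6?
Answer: -13310 - 121*I*√6 ≈ -13310.0 - 296.39*I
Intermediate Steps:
x = 2 (x = (⅓)*6 = 2)
Q(E, F) = 3 + E
(110 + b(H(Q(x, -5))))*(-121) = (110 + √(-5 - 1))*(-121) = (110 + √(-6))*(-121) = (110 + I*√6)*(-121) = -13310 - 121*I*√6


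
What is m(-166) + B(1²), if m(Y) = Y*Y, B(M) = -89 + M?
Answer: 27468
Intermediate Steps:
m(Y) = Y²
m(-166) + B(1²) = (-166)² + (-89 + 1²) = 27556 + (-89 + 1) = 27556 - 88 = 27468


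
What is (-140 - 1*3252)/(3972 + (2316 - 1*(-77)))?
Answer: -3392/6365 ≈ -0.53291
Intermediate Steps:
(-140 - 1*3252)/(3972 + (2316 - 1*(-77))) = (-140 - 3252)/(3972 + (2316 + 77)) = -3392/(3972 + 2393) = -3392/6365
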